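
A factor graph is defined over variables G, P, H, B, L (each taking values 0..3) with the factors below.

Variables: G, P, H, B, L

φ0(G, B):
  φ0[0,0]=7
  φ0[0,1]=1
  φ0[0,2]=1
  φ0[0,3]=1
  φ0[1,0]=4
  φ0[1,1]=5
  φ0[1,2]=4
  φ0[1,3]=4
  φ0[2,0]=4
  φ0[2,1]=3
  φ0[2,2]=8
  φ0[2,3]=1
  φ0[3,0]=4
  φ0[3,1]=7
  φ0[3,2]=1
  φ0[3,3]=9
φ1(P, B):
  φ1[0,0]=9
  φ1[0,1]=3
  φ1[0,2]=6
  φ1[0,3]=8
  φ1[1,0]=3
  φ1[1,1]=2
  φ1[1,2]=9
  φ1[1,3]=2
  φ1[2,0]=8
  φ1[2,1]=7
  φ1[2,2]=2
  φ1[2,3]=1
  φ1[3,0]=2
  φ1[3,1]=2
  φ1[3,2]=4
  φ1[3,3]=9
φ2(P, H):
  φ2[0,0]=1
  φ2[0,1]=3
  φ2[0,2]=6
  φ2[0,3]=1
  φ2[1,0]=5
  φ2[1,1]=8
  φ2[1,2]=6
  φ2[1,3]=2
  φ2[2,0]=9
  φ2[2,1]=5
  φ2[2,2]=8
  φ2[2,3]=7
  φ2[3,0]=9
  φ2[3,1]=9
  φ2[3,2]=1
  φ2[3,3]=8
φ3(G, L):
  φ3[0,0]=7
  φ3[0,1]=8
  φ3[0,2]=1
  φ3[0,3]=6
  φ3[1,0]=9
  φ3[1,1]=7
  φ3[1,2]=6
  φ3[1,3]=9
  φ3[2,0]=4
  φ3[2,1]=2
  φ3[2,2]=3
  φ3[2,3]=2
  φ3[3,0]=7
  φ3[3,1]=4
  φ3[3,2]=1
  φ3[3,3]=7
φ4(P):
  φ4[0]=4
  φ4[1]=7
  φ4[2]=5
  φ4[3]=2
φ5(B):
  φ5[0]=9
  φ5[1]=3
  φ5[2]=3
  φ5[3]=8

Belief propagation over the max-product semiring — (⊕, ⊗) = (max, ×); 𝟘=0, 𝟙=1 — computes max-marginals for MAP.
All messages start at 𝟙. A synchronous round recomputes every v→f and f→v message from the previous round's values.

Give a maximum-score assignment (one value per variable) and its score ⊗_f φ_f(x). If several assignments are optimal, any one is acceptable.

init: all messages = 𝟙 over 4 values
r1 m[φ0→G] = [7, 5, 8, 9]
r1 m[φ0→B] = [7, 7, 8, 9]
r1 m[φ1→P] = [9, 9, 8, 9]
r1 m[φ1→B] = [9, 7, 9, 9]
r1 m[φ2→P] = [6, 8, 9, 9]
r1 m[φ2→H] = [9, 9, 8, 8]
r1 m[φ3→G] = [8, 9, 4, 7]
r1 m[φ3→L] = [9, 8, 6, 9]
r1 m[φ4→P] = [4, 7, 5, 2]
r1 m[φ5→B] = [9, 3, 3, 8]
r1 m[G→φ0] = [1, 1, 1, 1]
r1 m[G→φ3] = [1, 1, 1, 1]
r1 m[P→φ1] = [1, 1, 1, 1]
r1 m[P→φ2] = [1, 1, 1, 1]
r1 m[P→φ4] = [1, 1, 1, 1]
r1 m[H→φ2] = [1, 1, 1, 1]
r1 m[B→φ0] = [1, 1, 1, 1]
r1 m[B→φ1] = [1, 1, 1, 1]
r1 m[B→φ5] = [1, 1, 1, 1]
r1 m[L→φ3] = [1, 1, 1, 1]
r2 m[φ0→G] = [7, 5, 8, 9]
r2 m[φ0→B] = [7, 7, 8, 9]
r2 m[φ1→P] = [9, 9, 8, 9]
r2 m[φ1→B] = [9, 7, 9, 9]
r2 m[φ2→P] = [6, 8, 9, 9]
r2 m[φ2→H] = [9, 9, 8, 8]
r2 m[φ3→G] = [8, 9, 4, 7]
r2 m[φ3→L] = [9, 8, 6, 9]
r2 m[φ4→P] = [4, 7, 5, 2]
r2 m[φ5→B] = [9, 3, 3, 8]
r2 m[G→φ0] = [8, 9, 4, 7]
r2 m[G→φ3] = [7, 5, 8, 9]
r2 m[P→φ1] = [24, 56, 45, 18]
r2 m[P→φ2] = [36, 63, 40, 18]
r2 m[P→φ4] = [54, 72, 72, 81]
r2 m[H→φ2] = [1, 1, 1, 1]
r2 m[B→φ0] = [81, 21, 27, 72]
r2 m[B→φ1] = [63, 21, 24, 72]
r2 m[B→φ5] = [63, 49, 72, 81]
r2 m[L→φ3] = [1, 1, 1, 1]
r3 m[φ0→G] = [567, 324, 324, 648]
r3 m[φ0→B] = [56, 49, 36, 63]
r3 m[φ1→P] = [576, 216, 504, 648]
r3 m[φ1→B] = [360, 315, 504, 192]
r3 m[φ2→P] = [6, 8, 9, 9]
r3 m[φ2→H] = [360, 504, 378, 280]
r3 m[φ3→G] = [8, 9, 4, 7]
r3 m[φ3→L] = [63, 56, 30, 63]
r3 m[φ4→P] = [4, 7, 5, 2]
r3 m[φ5→B] = [9, 3, 3, 8]
r3 m[G→φ0] = [8, 9, 4, 7]
r3 m[G→φ3] = [7, 5, 8, 9]
r3 m[P→φ1] = [24, 56, 45, 18]
r3 m[P→φ2] = [36, 63, 40, 18]
r3 m[P→φ4] = [54, 72, 72, 81]
r3 m[H→φ2] = [1, 1, 1, 1]
r3 m[B→φ0] = [81, 21, 27, 72]
r3 m[B→φ1] = [63, 21, 24, 72]
r3 m[B→φ5] = [63, 49, 72, 81]
r3 m[L→φ3] = [1, 1, 1, 1]
r4 m[φ0→G] = [567, 324, 324, 648]
r4 m[φ0→B] = [56, 49, 36, 63]
r4 m[φ1→P] = [576, 216, 504, 648]
r4 m[φ1→B] = [360, 315, 504, 192]
r4 m[φ2→P] = [6, 8, 9, 9]
r4 m[φ2→H] = [360, 504, 378, 280]
r4 m[φ3→G] = [8, 9, 4, 7]
r4 m[φ3→L] = [63, 56, 30, 63]
r4 m[φ4→P] = [4, 7, 5, 2]
r4 m[φ5→B] = [9, 3, 3, 8]
r4 m[G→φ0] = [8, 9, 4, 7]
r4 m[G→φ3] = [567, 324, 324, 648]
r4 m[P→φ1] = [24, 56, 45, 18]
r4 m[P→φ2] = [2304, 1512, 2520, 1296]
r4 m[P→φ4] = [3456, 1728, 4536, 5832]
r4 m[H→φ2] = [1, 1, 1, 1]
r4 m[B→φ0] = [3240, 945, 1512, 1536]
r4 m[B→φ1] = [504, 147, 108, 504]
r4 m[B→φ5] = [20160, 15435, 18144, 12096]
r4 m[L→φ3] = [1, 1, 1, 1]
r5 m[φ0→G] = [22680, 12960, 12960, 13824]
r5 m[φ0→B] = [56, 49, 36, 63]
r5 m[φ1→P] = [4536, 1512, 4032, 4536]
r5 m[φ1→B] = [360, 315, 504, 192]
r5 m[φ2→P] = [6, 8, 9, 9]
r5 m[φ2→H] = [22680, 12600, 20160, 17640]
r5 m[φ3→G] = [8, 9, 4, 7]
r5 m[φ3→L] = [4536, 4536, 1944, 4536]
r5 m[φ4→P] = [4, 7, 5, 2]
r5 m[φ5→B] = [9, 3, 3, 8]
r5 m[G→φ0] = [8, 9, 4, 7]
r5 m[G→φ3] = [567, 324, 324, 648]
r5 m[P→φ1] = [24, 56, 45, 18]
r5 m[P→φ2] = [2304, 1512, 2520, 1296]
r5 m[P→φ4] = [3456, 1728, 4536, 5832]
r5 m[H→φ2] = [1, 1, 1, 1]
r5 m[B→φ0] = [3240, 945, 1512, 1536]
r5 m[B→φ1] = [504, 147, 108, 504]
r5 m[B→φ5] = [20160, 15435, 18144, 12096]
r5 m[L→φ3] = [1, 1, 1, 1]
r6 m[φ0→G] = [22680, 12960, 12960, 13824]
r6 m[φ0→B] = [56, 49, 36, 63]
r6 m[φ1→P] = [4536, 1512, 4032, 4536]
r6 m[φ1→B] = [360, 315, 504, 192]
r6 m[φ2→P] = [6, 8, 9, 9]
r6 m[φ2→H] = [22680, 12600, 20160, 17640]
r6 m[φ3→G] = [8, 9, 4, 7]
r6 m[φ3→L] = [4536, 4536, 1944, 4536]
r6 m[φ4→P] = [4, 7, 5, 2]
r6 m[φ5→B] = [9, 3, 3, 8]
r6 m[G→φ0] = [8, 9, 4, 7]
r6 m[G→φ3] = [22680, 12960, 12960, 13824]
r6 m[P→φ1] = [24, 56, 45, 18]
r6 m[P→φ2] = [18144, 10584, 20160, 9072]
r6 m[P→φ4] = [27216, 12096, 36288, 40824]
r6 m[H→φ2] = [1, 1, 1, 1]
r6 m[B→φ0] = [3240, 945, 1512, 1536]
r6 m[B→φ1] = [504, 147, 108, 504]
r6 m[B→φ5] = [20160, 15435, 18144, 12096]
r6 m[L→φ3] = [1, 1, 1, 1]
r7 m[φ0→G] = [22680, 12960, 12960, 13824]
r7 m[φ0→B] = [56, 49, 36, 63]
r7 m[φ1→P] = [4536, 1512, 4032, 4536]
r7 m[φ1→B] = [360, 315, 504, 192]
r7 m[φ2→P] = [6, 8, 9, 9]
r7 m[φ2→H] = [181440, 100800, 161280, 141120]
r7 m[φ3→G] = [8, 9, 4, 7]
r7 m[φ3→L] = [158760, 181440, 77760, 136080]
r7 m[φ4→P] = [4, 7, 5, 2]
r7 m[φ5→B] = [9, 3, 3, 8]
r7 m[G→φ0] = [8, 9, 4, 7]
r7 m[G→φ3] = [22680, 12960, 12960, 13824]
r7 m[P→φ1] = [24, 56, 45, 18]
r7 m[P→φ2] = [18144, 10584, 20160, 9072]
r7 m[P→φ4] = [27216, 12096, 36288, 40824]
r7 m[H→φ2] = [1, 1, 1, 1]
r7 m[B→φ0] = [3240, 945, 1512, 1536]
r7 m[B→φ1] = [504, 147, 108, 504]
r7 m[B→φ5] = [20160, 15435, 18144, 12096]
r7 m[L→φ3] = [1, 1, 1, 1]
r8 m[φ0→G] = [22680, 12960, 12960, 13824]
r8 m[φ0→B] = [56, 49, 36, 63]
r8 m[φ1→P] = [4536, 1512, 4032, 4536]
r8 m[φ1→B] = [360, 315, 504, 192]
r8 m[φ2→P] = [6, 8, 9, 9]
r8 m[φ2→H] = [181440, 100800, 161280, 141120]
r8 m[φ3→G] = [8, 9, 4, 7]
r8 m[φ3→L] = [158760, 181440, 77760, 136080]
r8 m[φ4→P] = [4, 7, 5, 2]
r8 m[φ5→B] = [9, 3, 3, 8]
r8 m[G→φ0] = [8, 9, 4, 7]
r8 m[G→φ3] = [22680, 12960, 12960, 13824]
r8 m[P→φ1] = [24, 56, 45, 18]
r8 m[P→φ2] = [18144, 10584, 20160, 9072]
r8 m[P→φ4] = [27216, 12096, 36288, 40824]
r8 m[H→φ2] = [1, 1, 1, 1]
r8 m[B→φ0] = [3240, 945, 1512, 1536]
r8 m[B→φ1] = [504, 147, 108, 504]
r8 m[B→φ5] = [20160, 15435, 18144, 12096]
r8 m[L→φ3] = [1, 1, 1, 1]
fixed point reached at round 8
traceback from G: (G=0, P=2, H=0, B=0, L=1), score=181440

assignment: (G=0, P=2, H=0, B=0, L=1); score = 181440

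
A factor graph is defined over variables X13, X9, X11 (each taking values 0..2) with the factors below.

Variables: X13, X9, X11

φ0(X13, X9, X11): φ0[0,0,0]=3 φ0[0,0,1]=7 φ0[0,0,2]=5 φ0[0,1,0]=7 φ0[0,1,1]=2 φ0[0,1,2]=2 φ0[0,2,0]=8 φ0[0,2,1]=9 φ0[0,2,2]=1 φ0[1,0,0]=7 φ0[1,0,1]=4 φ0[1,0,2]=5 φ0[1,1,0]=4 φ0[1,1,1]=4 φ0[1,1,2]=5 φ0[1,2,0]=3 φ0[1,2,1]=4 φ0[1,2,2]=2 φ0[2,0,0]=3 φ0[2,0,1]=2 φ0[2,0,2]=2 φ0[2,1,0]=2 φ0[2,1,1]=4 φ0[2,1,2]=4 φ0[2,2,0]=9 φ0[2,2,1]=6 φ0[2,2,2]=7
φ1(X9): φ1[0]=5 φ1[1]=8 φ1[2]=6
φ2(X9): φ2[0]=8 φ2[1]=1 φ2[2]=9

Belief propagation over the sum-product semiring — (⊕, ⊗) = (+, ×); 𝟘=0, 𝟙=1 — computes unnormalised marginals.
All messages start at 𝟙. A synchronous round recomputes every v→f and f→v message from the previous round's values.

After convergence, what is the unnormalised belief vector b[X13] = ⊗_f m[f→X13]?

init: all messages = 𝟙 over 3 values
r1 m[φ0→X13] = [44, 38, 39]
r1 m[φ0→X9] = [38, 34, 49]
r1 m[φ0→X11] = [46, 42, 33]
r1 m[φ1→X9] = [5, 8, 6]
r1 m[φ2→X9] = [8, 1, 9]
r1 m[X13→φ0] = [1, 1, 1]
r1 m[X9→φ0] = [1, 1, 1]
r1 m[X9→φ1] = [1, 1, 1]
r1 m[X9→φ2] = [1, 1, 1]
r1 m[X11→φ0] = [1, 1, 1]
r2 m[φ0→X13] = [44, 38, 39]
r2 m[φ0→X9] = [38, 34, 49]
r2 m[φ0→X11] = [46, 42, 33]
r2 m[φ1→X9] = [5, 8, 6]
r2 m[φ2→X9] = [8, 1, 9]
r2 m[X13→φ0] = [1, 1, 1]
r2 m[X9→φ0] = [40, 8, 54]
r2 m[X9→φ1] = [304, 34, 441]
r2 m[X9→φ2] = [190, 272, 294]
r2 m[X11→φ0] = [1, 1, 1]
r3 m[φ0→X13] = [1660, 1230, 1548]
r3 m[φ0→X9] = [38, 34, 49]
r3 m[φ0→X11] = [1704, 1626, 1108]
r3 m[φ1→X9] = [5, 8, 6]
r3 m[φ2→X9] = [8, 1, 9]
r3 m[X13→φ0] = [1, 1, 1]
r3 m[X9→φ0] = [40, 8, 54]
r3 m[X9→φ1] = [304, 34, 441]
r3 m[X9→φ2] = [190, 272, 294]
r3 m[X11→φ0] = [1, 1, 1]
r4 m[φ0→X13] = [1660, 1230, 1548]
r4 m[φ0→X9] = [38, 34, 49]
r4 m[φ0→X11] = [1704, 1626, 1108]
r4 m[φ1→X9] = [5, 8, 6]
r4 m[φ2→X9] = [8, 1, 9]
r4 m[X13→φ0] = [1, 1, 1]
r4 m[X9→φ0] = [40, 8, 54]
r4 m[X9→φ1] = [304, 34, 441]
r4 m[X9→φ2] = [190, 272, 294]
r4 m[X11→φ0] = [1, 1, 1]
fixed point reached at round 4
b[X13] = ⊗ incoming = [1660, 1230, 1548]

b[X13] = [1660, 1230, 1548]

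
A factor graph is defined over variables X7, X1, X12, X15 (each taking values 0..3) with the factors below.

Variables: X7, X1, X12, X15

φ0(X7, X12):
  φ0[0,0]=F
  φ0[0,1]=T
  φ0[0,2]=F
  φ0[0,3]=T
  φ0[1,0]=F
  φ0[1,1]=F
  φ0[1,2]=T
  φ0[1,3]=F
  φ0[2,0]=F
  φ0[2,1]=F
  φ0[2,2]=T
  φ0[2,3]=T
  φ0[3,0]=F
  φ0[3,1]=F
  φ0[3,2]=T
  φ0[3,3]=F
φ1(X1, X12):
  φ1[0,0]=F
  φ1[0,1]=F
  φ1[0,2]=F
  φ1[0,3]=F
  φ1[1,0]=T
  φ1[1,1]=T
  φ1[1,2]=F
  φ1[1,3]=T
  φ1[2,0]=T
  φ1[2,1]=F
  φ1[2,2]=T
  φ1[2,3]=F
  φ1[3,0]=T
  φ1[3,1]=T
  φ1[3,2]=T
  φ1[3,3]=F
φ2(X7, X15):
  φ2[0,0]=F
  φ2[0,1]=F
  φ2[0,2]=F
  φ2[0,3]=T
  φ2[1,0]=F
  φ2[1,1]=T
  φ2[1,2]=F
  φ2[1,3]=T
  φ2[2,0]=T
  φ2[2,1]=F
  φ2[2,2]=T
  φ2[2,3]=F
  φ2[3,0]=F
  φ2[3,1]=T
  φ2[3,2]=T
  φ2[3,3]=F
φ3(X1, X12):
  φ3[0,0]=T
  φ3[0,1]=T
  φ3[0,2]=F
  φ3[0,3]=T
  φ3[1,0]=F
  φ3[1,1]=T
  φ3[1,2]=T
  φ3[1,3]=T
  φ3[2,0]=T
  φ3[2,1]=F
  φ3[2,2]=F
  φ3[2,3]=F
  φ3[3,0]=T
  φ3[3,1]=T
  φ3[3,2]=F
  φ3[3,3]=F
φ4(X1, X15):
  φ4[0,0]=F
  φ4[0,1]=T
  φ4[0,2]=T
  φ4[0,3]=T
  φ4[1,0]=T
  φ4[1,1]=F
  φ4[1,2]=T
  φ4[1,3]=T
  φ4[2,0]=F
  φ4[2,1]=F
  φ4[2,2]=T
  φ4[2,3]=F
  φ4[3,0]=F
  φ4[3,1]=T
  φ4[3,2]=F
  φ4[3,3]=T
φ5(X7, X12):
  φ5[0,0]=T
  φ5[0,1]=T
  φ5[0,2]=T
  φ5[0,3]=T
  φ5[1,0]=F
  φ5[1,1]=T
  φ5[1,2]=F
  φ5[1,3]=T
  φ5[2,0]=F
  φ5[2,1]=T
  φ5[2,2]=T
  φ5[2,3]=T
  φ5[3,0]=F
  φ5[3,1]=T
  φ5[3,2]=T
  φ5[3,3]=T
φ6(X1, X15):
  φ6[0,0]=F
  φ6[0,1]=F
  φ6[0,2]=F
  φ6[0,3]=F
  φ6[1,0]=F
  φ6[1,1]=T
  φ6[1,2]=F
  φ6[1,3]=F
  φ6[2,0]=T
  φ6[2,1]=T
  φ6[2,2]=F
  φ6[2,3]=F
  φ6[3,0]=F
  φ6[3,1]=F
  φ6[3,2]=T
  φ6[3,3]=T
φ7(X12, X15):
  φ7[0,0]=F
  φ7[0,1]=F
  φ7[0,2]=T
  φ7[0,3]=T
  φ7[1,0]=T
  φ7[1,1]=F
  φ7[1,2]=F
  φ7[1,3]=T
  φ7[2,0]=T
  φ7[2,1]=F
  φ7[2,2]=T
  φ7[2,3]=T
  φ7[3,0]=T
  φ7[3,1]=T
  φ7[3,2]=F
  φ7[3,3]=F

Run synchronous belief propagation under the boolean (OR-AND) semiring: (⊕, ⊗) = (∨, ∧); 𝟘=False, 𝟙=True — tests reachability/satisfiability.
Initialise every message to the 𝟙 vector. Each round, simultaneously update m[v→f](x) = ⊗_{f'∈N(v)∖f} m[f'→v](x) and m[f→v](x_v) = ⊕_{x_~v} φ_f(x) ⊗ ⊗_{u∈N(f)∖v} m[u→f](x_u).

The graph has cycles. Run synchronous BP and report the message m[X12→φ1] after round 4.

message @ round 4 = [F, T, T, T]

init: all messages = 𝟙 over 4 values
r1 m[φ0→X7] = [T, T, T, T]
r1 m[φ0→X12] = [F, T, T, T]
r1 m[φ1→X1] = [F, T, T, T]
r1 m[φ1→X12] = [T, T, T, T]
r1 m[φ2→X7] = [T, T, T, T]
r1 m[φ2→X15] = [T, T, T, T]
r1 m[φ3→X1] = [T, T, T, T]
r1 m[φ3→X12] = [T, T, T, T]
r1 m[φ4→X1] = [T, T, T, T]
r1 m[φ4→X15] = [T, T, T, T]
r1 m[φ5→X7] = [T, T, T, T]
r1 m[φ5→X12] = [T, T, T, T]
r1 m[φ6→X1] = [F, T, T, T]
r1 m[φ6→X15] = [T, T, T, T]
r1 m[φ7→X12] = [T, T, T, T]
r1 m[φ7→X15] = [T, T, T, T]
r1 m[X7→φ0] = [T, T, T, T]
r1 m[X7→φ2] = [T, T, T, T]
r1 m[X7→φ5] = [T, T, T, T]
r1 m[X1→φ1] = [T, T, T, T]
r1 m[X1→φ3] = [T, T, T, T]
r1 m[X1→φ4] = [T, T, T, T]
r1 m[X1→φ6] = [T, T, T, T]
r1 m[X12→φ0] = [T, T, T, T]
r1 m[X12→φ1] = [T, T, T, T]
r1 m[X12→φ3] = [T, T, T, T]
r1 m[X12→φ5] = [T, T, T, T]
r1 m[X12→φ7] = [T, T, T, T]
r1 m[X15→φ2] = [T, T, T, T]
r1 m[X15→φ4] = [T, T, T, T]
r1 m[X15→φ6] = [T, T, T, T]
r1 m[X15→φ7] = [T, T, T, T]
r2 m[φ0→X7] = [T, T, T, T]
r2 m[φ0→X12] = [F, T, T, T]
r2 m[φ1→X1] = [F, T, T, T]
r2 m[φ1→X12] = [T, T, T, T]
r2 m[φ2→X7] = [T, T, T, T]
r2 m[φ2→X15] = [T, T, T, T]
r2 m[φ3→X1] = [T, T, T, T]
r2 m[φ3→X12] = [T, T, T, T]
r2 m[φ4→X1] = [T, T, T, T]
r2 m[φ4→X15] = [T, T, T, T]
r2 m[φ5→X7] = [T, T, T, T]
r2 m[φ5→X12] = [T, T, T, T]
r2 m[φ6→X1] = [F, T, T, T]
r2 m[φ6→X15] = [T, T, T, T]
r2 m[φ7→X12] = [T, T, T, T]
r2 m[φ7→X15] = [T, T, T, T]
r2 m[X7→φ0] = [T, T, T, T]
r2 m[X7→φ2] = [T, T, T, T]
r2 m[X7→φ5] = [T, T, T, T]
r2 m[X1→φ1] = [F, T, T, T]
r2 m[X1→φ3] = [F, T, T, T]
r2 m[X1→φ4] = [F, T, T, T]
r2 m[X1→φ6] = [F, T, T, T]
r2 m[X12→φ0] = [T, T, T, T]
r2 m[X12→φ1] = [F, T, T, T]
r2 m[X12→φ3] = [F, T, T, T]
r2 m[X12→φ5] = [F, T, T, T]
r2 m[X12→φ7] = [F, T, T, T]
r2 m[X15→φ2] = [T, T, T, T]
r2 m[X15→φ4] = [T, T, T, T]
r2 m[X15→φ6] = [T, T, T, T]
r2 m[X15→φ7] = [T, T, T, T]
r3 m[φ0→X7] = [T, T, T, T]
r3 m[φ0→X12] = [F, T, T, T]
r3 m[φ1→X1] = [F, T, T, T]
r3 m[φ1→X12] = [T, T, T, T]
r3 m[φ2→X7] = [T, T, T, T]
r3 m[φ2→X15] = [T, T, T, T]
r3 m[φ3→X1] = [T, T, F, T]
r3 m[φ3→X12] = [T, T, T, T]
r3 m[φ4→X1] = [T, T, T, T]
r3 m[φ4→X15] = [T, T, T, T]
r3 m[φ5→X7] = [T, T, T, T]
r3 m[φ5→X12] = [T, T, T, T]
r3 m[φ6→X1] = [F, T, T, T]
r3 m[φ6→X15] = [T, T, T, T]
r3 m[φ7→X12] = [T, T, T, T]
r3 m[φ7→X15] = [T, T, T, T]
r3 m[X7→φ0] = [T, T, T, T]
r3 m[X7→φ2] = [T, T, T, T]
r3 m[X7→φ5] = [T, T, T, T]
r3 m[X1→φ1] = [F, T, T, T]
r3 m[X1→φ3] = [F, T, T, T]
r3 m[X1→φ4] = [F, T, T, T]
r3 m[X1→φ6] = [F, T, T, T]
r3 m[X12→φ0] = [T, T, T, T]
r3 m[X12→φ1] = [F, T, T, T]
r3 m[X12→φ3] = [F, T, T, T]
r3 m[X12→φ5] = [F, T, T, T]
r3 m[X12→φ7] = [F, T, T, T]
r3 m[X15→φ2] = [T, T, T, T]
r3 m[X15→φ4] = [T, T, T, T]
r3 m[X15→φ6] = [T, T, T, T]
r3 m[X15→φ7] = [T, T, T, T]
r4 m[φ0→X7] = [T, T, T, T]
r4 m[φ0→X12] = [F, T, T, T]
r4 m[φ1→X1] = [F, T, T, T]
r4 m[φ1→X12] = [T, T, T, T]
r4 m[φ2→X7] = [T, T, T, T]
r4 m[φ2→X15] = [T, T, T, T]
r4 m[φ3→X1] = [T, T, F, T]
r4 m[φ3→X12] = [T, T, T, T]
r4 m[φ4→X1] = [T, T, T, T]
r4 m[φ4→X15] = [T, T, T, T]
r4 m[φ5→X7] = [T, T, T, T]
r4 m[φ5→X12] = [T, T, T, T]
r4 m[φ6→X1] = [F, T, T, T]
r4 m[φ6→X15] = [T, T, T, T]
r4 m[φ7→X12] = [T, T, T, T]
r4 m[φ7→X15] = [T, T, T, T]
r4 m[X7→φ0] = [T, T, T, T]
r4 m[X7→φ2] = [T, T, T, T]
r4 m[X7→φ5] = [T, T, T, T]
r4 m[X1→φ1] = [F, T, F, T]
r4 m[X1→φ3] = [F, T, T, T]
r4 m[X1→φ4] = [F, T, F, T]
r4 m[X1→φ6] = [F, T, F, T]
r4 m[X12→φ0] = [T, T, T, T]
r4 m[X12→φ1] = [F, T, T, T]
r4 m[X12→φ3] = [F, T, T, T]
r4 m[X12→φ5] = [F, T, T, T]
r4 m[X12→φ7] = [F, T, T, T]
r4 m[X15→φ2] = [T, T, T, T]
r4 m[X15→φ4] = [T, T, T, T]
r4 m[X15→φ6] = [T, T, T, T]
r4 m[X15→φ7] = [T, T, T, T]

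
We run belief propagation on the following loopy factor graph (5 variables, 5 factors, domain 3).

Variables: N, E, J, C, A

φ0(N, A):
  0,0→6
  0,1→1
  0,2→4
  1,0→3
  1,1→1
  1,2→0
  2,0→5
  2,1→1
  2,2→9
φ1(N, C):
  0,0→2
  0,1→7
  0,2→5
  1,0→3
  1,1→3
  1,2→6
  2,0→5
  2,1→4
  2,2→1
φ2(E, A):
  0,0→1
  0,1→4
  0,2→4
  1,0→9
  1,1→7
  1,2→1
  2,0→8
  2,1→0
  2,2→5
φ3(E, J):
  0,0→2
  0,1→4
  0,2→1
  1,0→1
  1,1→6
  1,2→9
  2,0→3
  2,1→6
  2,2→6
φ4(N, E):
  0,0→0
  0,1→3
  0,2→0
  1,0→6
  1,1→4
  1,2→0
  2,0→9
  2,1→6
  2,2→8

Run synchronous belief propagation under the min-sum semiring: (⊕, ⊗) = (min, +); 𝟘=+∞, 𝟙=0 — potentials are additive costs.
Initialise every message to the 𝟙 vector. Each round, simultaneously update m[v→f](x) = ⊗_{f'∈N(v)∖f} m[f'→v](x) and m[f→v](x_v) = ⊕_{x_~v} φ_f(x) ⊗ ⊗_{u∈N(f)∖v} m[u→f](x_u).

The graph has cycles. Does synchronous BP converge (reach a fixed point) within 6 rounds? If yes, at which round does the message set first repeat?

NOT CONVERGED within 6 rounds

init: all messages = 𝟙 over 3 values
r1 m[φ0→N] = [1, 0, 1]
r1 m[φ0→A] = [3, 1, 0]
r1 m[φ1→N] = [2, 3, 1]
r1 m[φ1→C] = [2, 3, 1]
r1 m[φ2→E] = [1, 1, 0]
r1 m[φ2→A] = [1, 0, 1]
r1 m[φ3→E] = [1, 1, 3]
r1 m[φ3→J] = [1, 4, 1]
r1 m[φ4→N] = [0, 0, 6]
r1 m[φ4→E] = [0, 3, 0]
r1 m[N→φ0] = [0, 0, 0]
r1 m[N→φ1] = [0, 0, 0]
r1 m[N→φ4] = [0, 0, 0]
r1 m[E→φ2] = [0, 0, 0]
r1 m[E→φ3] = [0, 0, 0]
r1 m[E→φ4] = [0, 0, 0]
r1 m[J→φ3] = [0, 0, 0]
r1 m[C→φ1] = [0, 0, 0]
r1 m[A→φ0] = [0, 0, 0]
r1 m[A→φ2] = [0, 0, 0]
r2 m[φ0→N] = [1, 0, 1]
r2 m[φ0→A] = [3, 1, 0]
r2 m[φ1→N] = [2, 3, 1]
r2 m[φ1→C] = [2, 3, 1]
r2 m[φ2→E] = [1, 1, 0]
r2 m[φ2→A] = [1, 0, 1]
r2 m[φ3→E] = [1, 1, 3]
r2 m[φ3→J] = [1, 4, 1]
r2 m[φ4→N] = [0, 0, 6]
r2 m[φ4→E] = [0, 3, 0]
r2 m[N→φ0] = [2, 3, 7]
r2 m[N→φ1] = [1, 0, 7]
r2 m[N→φ4] = [3, 3, 2]
r2 m[E→φ2] = [1, 4, 3]
r2 m[E→φ3] = [1, 4, 0]
r2 m[E→φ4] = [2, 2, 3]
r2 m[J→φ3] = [0, 0, 0]
r2 m[C→φ1] = [0, 0, 0]
r2 m[A→φ0] = [1, 0, 1]
r2 m[A→φ2] = [3, 1, 0]
r3 m[φ0→N] = [1, 1, 1]
r3 m[φ0→A] = [6, 3, 3]
r3 m[φ1→N] = [2, 3, 1]
r3 m[φ1→C] = [3, 3, 6]
r3 m[φ2→E] = [4, 1, 1]
r3 m[φ2→A] = [2, 3, 5]
r3 m[φ3→E] = [1, 1, 3]
r3 m[φ3→J] = [3, 5, 2]
r3 m[φ4→N] = [2, 3, 8]
r3 m[φ4→E] = [3, 6, 3]
r3 m[N→φ0] = [2, 3, 7]
r3 m[N→φ1] = [1, 0, 7]
r3 m[N→φ4] = [3, 3, 2]
r3 m[E→φ2] = [1, 4, 3]
r3 m[E→φ3] = [1, 4, 0]
r3 m[E→φ4] = [2, 2, 3]
r3 m[J→φ3] = [0, 0, 0]
r3 m[C→φ1] = [0, 0, 0]
r3 m[A→φ0] = [1, 0, 1]
r3 m[A→φ2] = [3, 1, 0]
r4 m[φ0→N] = [1, 1, 1]
r4 m[φ0→A] = [6, 3, 3]
r4 m[φ1→N] = [2, 3, 1]
r4 m[φ1→C] = [3, 3, 6]
r4 m[φ2→E] = [4, 1, 1]
r4 m[φ2→A] = [2, 3, 5]
r4 m[φ3→E] = [1, 1, 3]
r4 m[φ3→J] = [3, 5, 2]
r4 m[φ4→N] = [2, 3, 8]
r4 m[φ4→E] = [3, 6, 3]
r4 m[N→φ0] = [4, 6, 9]
r4 m[N→φ1] = [3, 4, 9]
r4 m[N→φ4] = [3, 4, 2]
r4 m[E→φ2] = [4, 7, 6]
r4 m[E→φ3] = [7, 7, 4]
r4 m[E→φ4] = [5, 2, 4]
r4 m[J→φ3] = [0, 0, 0]
r4 m[C→φ1] = [0, 0, 0]
r4 m[A→φ0] = [2, 3, 5]
r4 m[A→φ2] = [6, 3, 3]
r5 m[φ0→N] = [4, 4, 4]
r5 m[φ0→A] = [9, 5, 6]
r5 m[φ1→N] = [2, 3, 1]
r5 m[φ1→C] = [5, 7, 8]
r5 m[φ2→E] = [7, 4, 3]
r5 m[φ2→A] = [5, 6, 8]
r5 m[φ3→E] = [1, 1, 3]
r5 m[φ3→J] = [7, 10, 8]
r5 m[φ4→N] = [4, 4, 8]
r5 m[φ4→E] = [3, 6, 3]
r5 m[N→φ0] = [4, 6, 9]
r5 m[N→φ1] = [3, 4, 9]
r5 m[N→φ4] = [3, 4, 2]
r5 m[E→φ2] = [4, 7, 6]
r5 m[E→φ3] = [7, 7, 4]
r5 m[E→φ4] = [5, 2, 4]
r5 m[J→φ3] = [0, 0, 0]
r5 m[C→φ1] = [0, 0, 0]
r5 m[A→φ0] = [2, 3, 5]
r5 m[A→φ2] = [6, 3, 3]
r6 m[φ0→N] = [4, 4, 4]
r6 m[φ0→A] = [9, 5, 6]
r6 m[φ1→N] = [2, 3, 1]
r6 m[φ1→C] = [5, 7, 8]
r6 m[φ2→E] = [7, 4, 3]
r6 m[φ2→A] = [5, 6, 8]
r6 m[φ3→E] = [1, 1, 3]
r6 m[φ3→J] = [7, 10, 8]
r6 m[φ4→N] = [4, 4, 8]
r6 m[φ4→E] = [3, 6, 3]
r6 m[N→φ0] = [6, 7, 9]
r6 m[N→φ1] = [8, 8, 12]
r6 m[N→φ4] = [6, 7, 5]
r6 m[E→φ2] = [4, 7, 6]
r6 m[E→φ3] = [10, 10, 6]
r6 m[E→φ4] = [8, 5, 6]
r6 m[J→φ3] = [0, 0, 0]
r6 m[C→φ1] = [0, 0, 0]
r6 m[A→φ0] = [5, 6, 8]
r6 m[A→φ2] = [9, 5, 6]
no fixed point within 6 rounds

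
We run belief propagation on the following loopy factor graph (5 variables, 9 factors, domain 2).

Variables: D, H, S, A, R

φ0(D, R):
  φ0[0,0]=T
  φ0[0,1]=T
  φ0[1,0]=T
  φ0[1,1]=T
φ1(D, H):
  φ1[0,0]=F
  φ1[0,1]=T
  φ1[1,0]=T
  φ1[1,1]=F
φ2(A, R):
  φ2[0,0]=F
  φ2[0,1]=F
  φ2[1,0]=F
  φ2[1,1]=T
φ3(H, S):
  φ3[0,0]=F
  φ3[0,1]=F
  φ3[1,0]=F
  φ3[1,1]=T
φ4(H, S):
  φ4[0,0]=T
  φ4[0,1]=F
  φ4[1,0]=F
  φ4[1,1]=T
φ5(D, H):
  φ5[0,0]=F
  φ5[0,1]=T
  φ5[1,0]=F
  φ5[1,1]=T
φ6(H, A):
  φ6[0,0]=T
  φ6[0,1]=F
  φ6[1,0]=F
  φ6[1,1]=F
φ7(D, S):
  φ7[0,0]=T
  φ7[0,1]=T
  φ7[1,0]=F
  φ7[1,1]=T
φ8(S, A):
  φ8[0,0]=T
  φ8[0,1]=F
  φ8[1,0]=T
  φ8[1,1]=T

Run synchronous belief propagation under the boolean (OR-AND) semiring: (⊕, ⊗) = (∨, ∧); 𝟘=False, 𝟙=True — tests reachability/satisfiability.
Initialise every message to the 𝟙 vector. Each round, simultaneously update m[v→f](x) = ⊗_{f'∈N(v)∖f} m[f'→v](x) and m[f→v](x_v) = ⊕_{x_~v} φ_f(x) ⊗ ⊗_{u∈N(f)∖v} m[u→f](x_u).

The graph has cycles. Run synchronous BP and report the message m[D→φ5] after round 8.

init: all messages = 𝟙 over 2 values
r1 m[φ0→D] = [T, T]
r1 m[φ0→R] = [T, T]
r1 m[φ1→D] = [T, T]
r1 m[φ1→H] = [T, T]
r1 m[φ2→A] = [F, T]
r1 m[φ2→R] = [F, T]
r1 m[φ3→H] = [F, T]
r1 m[φ3→S] = [F, T]
r1 m[φ4→H] = [T, T]
r1 m[φ4→S] = [T, T]
r1 m[φ5→D] = [T, T]
r1 m[φ5→H] = [F, T]
r1 m[φ6→H] = [T, F]
r1 m[φ6→A] = [T, F]
r1 m[φ7→D] = [T, T]
r1 m[φ7→S] = [T, T]
r1 m[φ8→S] = [T, T]
r1 m[φ8→A] = [T, T]
r1 m[D→φ0] = [T, T]
r1 m[D→φ1] = [T, T]
r1 m[D→φ5] = [T, T]
r1 m[D→φ7] = [T, T]
r1 m[H→φ1] = [T, T]
r1 m[H→φ3] = [T, T]
r1 m[H→φ4] = [T, T]
r1 m[H→φ5] = [T, T]
r1 m[H→φ6] = [T, T]
r1 m[S→φ3] = [T, T]
r1 m[S→φ4] = [T, T]
r1 m[S→φ7] = [T, T]
r1 m[S→φ8] = [T, T]
r1 m[A→φ2] = [T, T]
r1 m[A→φ6] = [T, T]
r1 m[A→φ8] = [T, T]
r1 m[R→φ0] = [T, T]
r1 m[R→φ2] = [T, T]
r2 m[φ0→D] = [T, T]
r2 m[φ0→R] = [T, T]
r2 m[φ1→D] = [T, T]
r2 m[φ1→H] = [T, T]
r2 m[φ2→A] = [F, T]
r2 m[φ2→R] = [F, T]
r2 m[φ3→H] = [F, T]
r2 m[φ3→S] = [F, T]
r2 m[φ4→H] = [T, T]
r2 m[φ4→S] = [T, T]
r2 m[φ5→D] = [T, T]
r2 m[φ5→H] = [F, T]
r2 m[φ6→H] = [T, F]
r2 m[φ6→A] = [T, F]
r2 m[φ7→D] = [T, T]
r2 m[φ7→S] = [T, T]
r2 m[φ8→S] = [T, T]
r2 m[φ8→A] = [T, T]
r2 m[D→φ0] = [T, T]
r2 m[D→φ1] = [T, T]
r2 m[D→φ5] = [T, T]
r2 m[D→φ7] = [T, T]
r2 m[H→φ1] = [F, F]
r2 m[H→φ3] = [F, F]
r2 m[H→φ4] = [F, F]
r2 m[H→φ5] = [F, F]
r2 m[H→φ6] = [F, T]
r2 m[S→φ3] = [T, T]
r2 m[S→φ4] = [F, T]
r2 m[S→φ7] = [F, T]
r2 m[S→φ8] = [F, T]
r2 m[A→φ2] = [T, F]
r2 m[A→φ6] = [F, T]
r2 m[A→φ8] = [F, F]
r2 m[R→φ0] = [F, T]
r2 m[R→φ2] = [T, T]
r3 m[φ0→D] = [T, T]
r3 m[φ0→R] = [T, T]
r3 m[φ1→D] = [F, F]
r3 m[φ1→H] = [T, T]
r3 m[φ2→A] = [F, T]
r3 m[φ2→R] = [F, F]
r3 m[φ3→H] = [F, T]
r3 m[φ3→S] = [F, F]
r3 m[φ4→H] = [F, T]
r3 m[φ4→S] = [F, F]
r3 m[φ5→D] = [F, F]
r3 m[φ5→H] = [F, T]
r3 m[φ6→H] = [F, F]
r3 m[φ6→A] = [F, F]
r3 m[φ7→D] = [T, T]
r3 m[φ7→S] = [T, T]
r3 m[φ8→S] = [F, F]
r3 m[φ8→A] = [T, T]
r3 m[D→φ0] = [T, T]
r3 m[D→φ1] = [T, T]
r3 m[D→φ5] = [T, T]
r3 m[D→φ7] = [T, T]
r3 m[H→φ1] = [F, F]
r3 m[H→φ3] = [F, F]
r3 m[H→φ4] = [F, F]
r3 m[H→φ5] = [F, F]
r3 m[H→φ6] = [F, T]
r3 m[S→φ3] = [T, T]
r3 m[S→φ4] = [F, T]
r3 m[S→φ7] = [F, T]
r3 m[S→φ8] = [F, T]
r3 m[A→φ2] = [T, F]
r3 m[A→φ6] = [F, T]
r3 m[A→φ8] = [F, F]
r3 m[R→φ0] = [F, T]
r3 m[R→φ2] = [T, T]
r4 m[φ0→D] = [T, T]
r4 m[φ0→R] = [T, T]
r4 m[φ1→D] = [F, F]
r4 m[φ1→H] = [T, T]
r4 m[φ2→A] = [F, T]
r4 m[φ2→R] = [F, F]
r4 m[φ3→H] = [F, T]
r4 m[φ3→S] = [F, F]
r4 m[φ4→H] = [F, T]
r4 m[φ4→S] = [F, F]
r4 m[φ5→D] = [F, F]
r4 m[φ5→H] = [F, T]
r4 m[φ6→H] = [F, F]
r4 m[φ6→A] = [F, F]
r4 m[φ7→D] = [T, T]
r4 m[φ7→S] = [T, T]
r4 m[φ8→S] = [F, F]
r4 m[φ8→A] = [T, T]
r4 m[D→φ0] = [F, F]
r4 m[D→φ1] = [F, F]
r4 m[D→φ5] = [F, F]
r4 m[D→φ7] = [F, F]
r4 m[H→φ1] = [F, F]
r4 m[H→φ3] = [F, F]
r4 m[H→φ4] = [F, F]
r4 m[H→φ5] = [F, F]
r4 m[H→φ6] = [F, T]
r4 m[S→φ3] = [F, F]
r4 m[S→φ4] = [F, F]
r4 m[S→φ7] = [F, F]
r4 m[S→φ8] = [F, F]
r4 m[A→φ2] = [F, F]
r4 m[A→φ6] = [F, T]
r4 m[A→φ8] = [F, F]
r4 m[R→φ0] = [F, F]
r4 m[R→φ2] = [T, T]
r5 m[φ0→D] = [F, F]
r5 m[φ0→R] = [F, F]
r5 m[φ1→D] = [F, F]
r5 m[φ1→H] = [F, F]
r5 m[φ2→A] = [F, T]
r5 m[φ2→R] = [F, F]
r5 m[φ3→H] = [F, F]
r5 m[φ3→S] = [F, F]
r5 m[φ4→H] = [F, F]
r5 m[φ4→S] = [F, F]
r5 m[φ5→D] = [F, F]
r5 m[φ5→H] = [F, F]
r5 m[φ6→H] = [F, F]
r5 m[φ6→A] = [F, F]
r5 m[φ7→D] = [F, F]
r5 m[φ7→S] = [F, F]
r5 m[φ8→S] = [F, F]
r5 m[φ8→A] = [F, F]
r5 m[D→φ0] = [F, F]
r5 m[D→φ1] = [F, F]
r5 m[D→φ5] = [F, F]
r5 m[D→φ7] = [F, F]
r5 m[H→φ1] = [F, F]
r5 m[H→φ3] = [F, F]
r5 m[H→φ4] = [F, F]
r5 m[H→φ5] = [F, F]
r5 m[H→φ6] = [F, T]
r5 m[S→φ3] = [F, F]
r5 m[S→φ4] = [F, F]
r5 m[S→φ7] = [F, F]
r5 m[S→φ8] = [F, F]
r5 m[A→φ2] = [F, F]
r5 m[A→φ6] = [F, T]
r5 m[A→φ8] = [F, F]
r5 m[R→φ0] = [F, F]
r5 m[R→φ2] = [T, T]
r6 m[φ0→D] = [F, F]
r6 m[φ0→R] = [F, F]
r6 m[φ1→D] = [F, F]
r6 m[φ1→H] = [F, F]
r6 m[φ2→A] = [F, T]
r6 m[φ2→R] = [F, F]
r6 m[φ3→H] = [F, F]
r6 m[φ3→S] = [F, F]
r6 m[φ4→H] = [F, F]
r6 m[φ4→S] = [F, F]
r6 m[φ5→D] = [F, F]
r6 m[φ5→H] = [F, F]
r6 m[φ6→H] = [F, F]
r6 m[φ6→A] = [F, F]
r6 m[φ7→D] = [F, F]
r6 m[φ7→S] = [F, F]
r6 m[φ8→S] = [F, F]
r6 m[φ8→A] = [F, F]
r6 m[D→φ0] = [F, F]
r6 m[D→φ1] = [F, F]
r6 m[D→φ5] = [F, F]
r6 m[D→φ7] = [F, F]
r6 m[H→φ1] = [F, F]
r6 m[H→φ3] = [F, F]
r6 m[H→φ4] = [F, F]
r6 m[H→φ5] = [F, F]
r6 m[H→φ6] = [F, F]
r6 m[S→φ3] = [F, F]
r6 m[S→φ4] = [F, F]
r6 m[S→φ7] = [F, F]
r6 m[S→φ8] = [F, F]
r6 m[A→φ2] = [F, F]
r6 m[A→φ6] = [F, F]
r6 m[A→φ8] = [F, F]
r6 m[R→φ0] = [F, F]
r6 m[R→φ2] = [F, F]
r7 m[φ0→D] = [F, F]
r7 m[φ0→R] = [F, F]
r7 m[φ1→D] = [F, F]
r7 m[φ1→H] = [F, F]
r7 m[φ2→A] = [F, F]
r7 m[φ2→R] = [F, F]
r7 m[φ3→H] = [F, F]
r7 m[φ3→S] = [F, F]
r7 m[φ4→H] = [F, F]
r7 m[φ4→S] = [F, F]
r7 m[φ5→D] = [F, F]
r7 m[φ5→H] = [F, F]
r7 m[φ6→H] = [F, F]
r7 m[φ6→A] = [F, F]
r7 m[φ7→D] = [F, F]
r7 m[φ7→S] = [F, F]
r7 m[φ8→S] = [F, F]
r7 m[φ8→A] = [F, F]
r7 m[D→φ0] = [F, F]
r7 m[D→φ1] = [F, F]
r7 m[D→φ5] = [F, F]
r7 m[D→φ7] = [F, F]
r7 m[H→φ1] = [F, F]
r7 m[H→φ3] = [F, F]
r7 m[H→φ4] = [F, F]
r7 m[H→φ5] = [F, F]
r7 m[H→φ6] = [F, F]
r7 m[S→φ3] = [F, F]
r7 m[S→φ4] = [F, F]
r7 m[S→φ7] = [F, F]
r7 m[S→φ8] = [F, F]
r7 m[A→φ2] = [F, F]
r7 m[A→φ6] = [F, F]
r7 m[A→φ8] = [F, F]
r7 m[R→φ0] = [F, F]
r7 m[R→φ2] = [F, F]
r8 m[φ0→D] = [F, F]
r8 m[φ0→R] = [F, F]
r8 m[φ1→D] = [F, F]
r8 m[φ1→H] = [F, F]
r8 m[φ2→A] = [F, F]
r8 m[φ2→R] = [F, F]
r8 m[φ3→H] = [F, F]
r8 m[φ3→S] = [F, F]
r8 m[φ4→H] = [F, F]
r8 m[φ4→S] = [F, F]
r8 m[φ5→D] = [F, F]
r8 m[φ5→H] = [F, F]
r8 m[φ6→H] = [F, F]
r8 m[φ6→A] = [F, F]
r8 m[φ7→D] = [F, F]
r8 m[φ7→S] = [F, F]
r8 m[φ8→S] = [F, F]
r8 m[φ8→A] = [F, F]
r8 m[D→φ0] = [F, F]
r8 m[D→φ1] = [F, F]
r8 m[D→φ5] = [F, F]
r8 m[D→φ7] = [F, F]
r8 m[H→φ1] = [F, F]
r8 m[H→φ3] = [F, F]
r8 m[H→φ4] = [F, F]
r8 m[H→φ5] = [F, F]
r8 m[H→φ6] = [F, F]
r8 m[S→φ3] = [F, F]
r8 m[S→φ4] = [F, F]
r8 m[S→φ7] = [F, F]
r8 m[S→φ8] = [F, F]
r8 m[A→φ2] = [F, F]
r8 m[A→φ6] = [F, F]
r8 m[A→φ8] = [F, F]
r8 m[R→φ0] = [F, F]
r8 m[R→φ2] = [F, F]
fixed point reached at round 8

message @ round 8 = [F, F]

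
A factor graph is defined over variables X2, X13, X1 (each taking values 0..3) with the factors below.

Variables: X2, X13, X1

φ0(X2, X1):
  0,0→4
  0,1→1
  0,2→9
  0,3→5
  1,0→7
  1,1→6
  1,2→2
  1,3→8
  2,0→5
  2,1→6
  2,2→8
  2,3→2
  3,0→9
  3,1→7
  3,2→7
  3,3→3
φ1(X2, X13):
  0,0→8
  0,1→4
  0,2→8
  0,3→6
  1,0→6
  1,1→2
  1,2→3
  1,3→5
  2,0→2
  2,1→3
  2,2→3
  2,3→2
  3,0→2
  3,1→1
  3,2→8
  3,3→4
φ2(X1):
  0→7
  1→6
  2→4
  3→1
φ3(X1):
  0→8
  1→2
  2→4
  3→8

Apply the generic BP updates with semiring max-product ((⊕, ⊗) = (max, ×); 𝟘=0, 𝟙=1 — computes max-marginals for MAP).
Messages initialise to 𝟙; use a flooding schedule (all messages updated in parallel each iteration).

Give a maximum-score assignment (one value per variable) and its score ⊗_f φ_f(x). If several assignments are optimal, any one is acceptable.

init: all messages = 𝟙 over 4 values
r1 m[φ0→X2] = [9, 8, 8, 9]
r1 m[φ0→X1] = [9, 7, 9, 8]
r1 m[φ1→X2] = [8, 6, 3, 8]
r1 m[φ1→X13] = [8, 4, 8, 6]
r1 m[φ2→X1] = [7, 6, 4, 1]
r1 m[φ3→X1] = [8, 2, 4, 8]
r1 m[X2→φ0] = [1, 1, 1, 1]
r1 m[X2→φ1] = [1, 1, 1, 1]
r1 m[X13→φ1] = [1, 1, 1, 1]
r1 m[X1→φ0] = [1, 1, 1, 1]
r1 m[X1→φ2] = [1, 1, 1, 1]
r1 m[X1→φ3] = [1, 1, 1, 1]
r2 m[φ0→X2] = [9, 8, 8, 9]
r2 m[φ0→X1] = [9, 7, 9, 8]
r2 m[φ1→X2] = [8, 6, 3, 8]
r2 m[φ1→X13] = [8, 4, 8, 6]
r2 m[φ2→X1] = [7, 6, 4, 1]
r2 m[φ3→X1] = [8, 2, 4, 8]
r2 m[X2→φ0] = [8, 6, 3, 8]
r2 m[X2→φ1] = [9, 8, 8, 9]
r2 m[X13→φ1] = [1, 1, 1, 1]
r2 m[X1→φ0] = [56, 12, 16, 8]
r2 m[X1→φ2] = [72, 14, 36, 64]
r2 m[X1→φ3] = [63, 42, 36, 8]
r3 m[φ0→X2] = [224, 392, 280, 504]
r3 m[φ0→X1] = [72, 56, 72, 48]
r3 m[φ1→X2] = [8, 6, 3, 8]
r3 m[φ1→X13] = [72, 36, 72, 54]
r3 m[φ2→X1] = [7, 6, 4, 1]
r3 m[φ3→X1] = [8, 2, 4, 8]
r3 m[X2→φ0] = [8, 6, 3, 8]
r3 m[X2→φ1] = [9, 8, 8, 9]
r3 m[X13→φ1] = [1, 1, 1, 1]
r3 m[X1→φ0] = [56, 12, 16, 8]
r3 m[X1→φ2] = [72, 14, 36, 64]
r3 m[X1→φ3] = [63, 42, 36, 8]
r4 m[φ0→X2] = [224, 392, 280, 504]
r4 m[φ0→X1] = [72, 56, 72, 48]
r4 m[φ1→X2] = [8, 6, 3, 8]
r4 m[φ1→X13] = [72, 36, 72, 54]
r4 m[φ2→X1] = [7, 6, 4, 1]
r4 m[φ3→X1] = [8, 2, 4, 8]
r4 m[X2→φ0] = [8, 6, 3, 8]
r4 m[X2→φ1] = [224, 392, 280, 504]
r4 m[X13→φ1] = [1, 1, 1, 1]
r4 m[X1→φ0] = [56, 12, 16, 8]
r4 m[X1→φ2] = [576, 112, 288, 384]
r4 m[X1→φ3] = [504, 336, 288, 48]
r5 m[φ0→X2] = [224, 392, 280, 504]
r5 m[φ0→X1] = [72, 56, 72, 48]
r5 m[φ1→X2] = [8, 6, 3, 8]
r5 m[φ1→X13] = [2352, 896, 4032, 2016]
r5 m[φ2→X1] = [7, 6, 4, 1]
r5 m[φ3→X1] = [8, 2, 4, 8]
r5 m[X2→φ0] = [8, 6, 3, 8]
r5 m[X2→φ1] = [224, 392, 280, 504]
r5 m[X13→φ1] = [1, 1, 1, 1]
r5 m[X1→φ0] = [56, 12, 16, 8]
r5 m[X1→φ2] = [576, 112, 288, 384]
r5 m[X1→φ3] = [504, 336, 288, 48]
r6 m[φ0→X2] = [224, 392, 280, 504]
r6 m[φ0→X1] = [72, 56, 72, 48]
r6 m[φ1→X2] = [8, 6, 3, 8]
r6 m[φ1→X13] = [2352, 896, 4032, 2016]
r6 m[φ2→X1] = [7, 6, 4, 1]
r6 m[φ3→X1] = [8, 2, 4, 8]
r6 m[X2→φ0] = [8, 6, 3, 8]
r6 m[X2→φ1] = [224, 392, 280, 504]
r6 m[X13→φ1] = [1, 1, 1, 1]
r6 m[X1→φ0] = [56, 12, 16, 8]
r6 m[X1→φ2] = [576, 112, 288, 384]
r6 m[X1→φ3] = [504, 336, 288, 48]
fixed point reached at round 6
traceback from X2: (X2=3, X13=2, X1=0), score=4032

assignment: (X2=3, X13=2, X1=0); score = 4032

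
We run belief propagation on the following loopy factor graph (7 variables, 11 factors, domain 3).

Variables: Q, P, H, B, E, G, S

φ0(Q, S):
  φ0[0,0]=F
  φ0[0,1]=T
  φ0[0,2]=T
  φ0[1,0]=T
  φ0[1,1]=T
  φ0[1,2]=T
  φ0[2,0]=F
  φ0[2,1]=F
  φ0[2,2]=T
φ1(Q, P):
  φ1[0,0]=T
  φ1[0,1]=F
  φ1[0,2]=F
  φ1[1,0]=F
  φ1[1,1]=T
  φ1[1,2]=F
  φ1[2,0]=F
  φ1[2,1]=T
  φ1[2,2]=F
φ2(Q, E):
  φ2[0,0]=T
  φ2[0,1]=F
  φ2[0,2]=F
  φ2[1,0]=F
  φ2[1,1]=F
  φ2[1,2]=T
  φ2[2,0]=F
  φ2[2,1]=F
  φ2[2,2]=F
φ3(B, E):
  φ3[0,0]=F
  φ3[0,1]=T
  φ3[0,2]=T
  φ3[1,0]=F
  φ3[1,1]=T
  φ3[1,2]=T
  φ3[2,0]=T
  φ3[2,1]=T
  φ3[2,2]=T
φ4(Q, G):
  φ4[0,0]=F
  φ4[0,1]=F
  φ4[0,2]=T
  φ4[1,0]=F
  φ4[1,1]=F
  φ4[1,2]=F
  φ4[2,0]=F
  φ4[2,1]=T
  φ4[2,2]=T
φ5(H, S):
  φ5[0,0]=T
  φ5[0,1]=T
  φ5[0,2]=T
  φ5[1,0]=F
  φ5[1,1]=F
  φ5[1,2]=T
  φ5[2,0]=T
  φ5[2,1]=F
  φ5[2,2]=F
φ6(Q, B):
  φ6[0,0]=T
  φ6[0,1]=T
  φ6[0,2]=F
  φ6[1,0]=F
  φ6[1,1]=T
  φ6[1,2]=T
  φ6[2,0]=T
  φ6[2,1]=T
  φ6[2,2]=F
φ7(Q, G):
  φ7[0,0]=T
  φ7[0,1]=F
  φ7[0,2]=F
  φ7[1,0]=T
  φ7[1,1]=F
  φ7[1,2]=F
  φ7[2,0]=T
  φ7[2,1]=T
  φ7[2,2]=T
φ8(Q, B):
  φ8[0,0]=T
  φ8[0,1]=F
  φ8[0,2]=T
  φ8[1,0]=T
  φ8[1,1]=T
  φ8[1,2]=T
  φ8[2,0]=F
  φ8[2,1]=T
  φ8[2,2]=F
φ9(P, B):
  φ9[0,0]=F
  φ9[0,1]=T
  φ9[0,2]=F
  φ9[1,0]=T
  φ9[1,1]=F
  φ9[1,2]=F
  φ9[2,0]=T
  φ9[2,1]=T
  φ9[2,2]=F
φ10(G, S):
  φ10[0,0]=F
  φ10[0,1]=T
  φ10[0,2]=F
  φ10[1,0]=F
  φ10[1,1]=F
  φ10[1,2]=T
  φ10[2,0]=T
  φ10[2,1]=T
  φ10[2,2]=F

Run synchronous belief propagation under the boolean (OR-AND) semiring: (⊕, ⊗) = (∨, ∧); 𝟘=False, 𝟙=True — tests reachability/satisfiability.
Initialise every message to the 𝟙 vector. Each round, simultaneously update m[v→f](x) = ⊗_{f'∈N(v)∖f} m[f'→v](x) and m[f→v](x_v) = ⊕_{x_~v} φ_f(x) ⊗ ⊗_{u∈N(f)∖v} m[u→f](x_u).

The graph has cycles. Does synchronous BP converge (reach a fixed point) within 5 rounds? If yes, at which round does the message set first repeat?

NOT CONVERGED within 5 rounds

init: all messages = 𝟙 over 3 values
r1 m[φ0→Q] = [T, T, T]
r1 m[φ0→S] = [T, T, T]
r1 m[φ1→Q] = [T, T, T]
r1 m[φ1→P] = [T, T, F]
r1 m[φ2→Q] = [T, T, F]
r1 m[φ2→E] = [T, F, T]
r1 m[φ3→B] = [T, T, T]
r1 m[φ3→E] = [T, T, T]
r1 m[φ4→Q] = [T, F, T]
r1 m[φ4→G] = [F, T, T]
r1 m[φ5→H] = [T, T, T]
r1 m[φ5→S] = [T, T, T]
r1 m[φ6→Q] = [T, T, T]
r1 m[φ6→B] = [T, T, T]
r1 m[φ7→Q] = [T, T, T]
r1 m[φ7→G] = [T, T, T]
r1 m[φ8→Q] = [T, T, T]
r1 m[φ8→B] = [T, T, T]
r1 m[φ9→P] = [T, T, T]
r1 m[φ9→B] = [T, T, F]
r1 m[φ10→G] = [T, T, T]
r1 m[φ10→S] = [T, T, T]
r1 m[Q→φ0] = [T, T, T]
r1 m[Q→φ1] = [T, T, T]
r1 m[Q→φ2] = [T, T, T]
r1 m[Q→φ4] = [T, T, T]
r1 m[Q→φ6] = [T, T, T]
r1 m[Q→φ7] = [T, T, T]
r1 m[Q→φ8] = [T, T, T]
r1 m[P→φ1] = [T, T, T]
r1 m[P→φ9] = [T, T, T]
r1 m[H→φ5] = [T, T, T]
r1 m[B→φ3] = [T, T, T]
r1 m[B→φ6] = [T, T, T]
r1 m[B→φ8] = [T, T, T]
r1 m[B→φ9] = [T, T, T]
r1 m[E→φ2] = [T, T, T]
r1 m[E→φ3] = [T, T, T]
r1 m[G→φ4] = [T, T, T]
r1 m[G→φ7] = [T, T, T]
r1 m[G→φ10] = [T, T, T]
r1 m[S→φ0] = [T, T, T]
r1 m[S→φ5] = [T, T, T]
r1 m[S→φ10] = [T, T, T]
r2 m[φ0→Q] = [T, T, T]
r2 m[φ0→S] = [T, T, T]
r2 m[φ1→Q] = [T, T, T]
r2 m[φ1→P] = [T, T, F]
r2 m[φ2→Q] = [T, T, F]
r2 m[φ2→E] = [T, F, T]
r2 m[φ3→B] = [T, T, T]
r2 m[φ3→E] = [T, T, T]
r2 m[φ4→Q] = [T, F, T]
r2 m[φ4→G] = [F, T, T]
r2 m[φ5→H] = [T, T, T]
r2 m[φ5→S] = [T, T, T]
r2 m[φ6→Q] = [T, T, T]
r2 m[φ6→B] = [T, T, T]
r2 m[φ7→Q] = [T, T, T]
r2 m[φ7→G] = [T, T, T]
r2 m[φ8→Q] = [T, T, T]
r2 m[φ8→B] = [T, T, T]
r2 m[φ9→P] = [T, T, T]
r2 m[φ9→B] = [T, T, F]
r2 m[φ10→G] = [T, T, T]
r2 m[φ10→S] = [T, T, T]
r2 m[Q→φ0] = [T, F, F]
r2 m[Q→φ1] = [T, F, F]
r2 m[Q→φ2] = [T, F, T]
r2 m[Q→φ4] = [T, T, F]
r2 m[Q→φ6] = [T, F, F]
r2 m[Q→φ7] = [T, F, F]
r2 m[Q→φ8] = [T, F, F]
r2 m[P→φ1] = [T, T, T]
r2 m[P→φ9] = [T, T, F]
r2 m[H→φ5] = [T, T, T]
r2 m[B→φ3] = [T, T, F]
r2 m[B→φ6] = [T, T, F]
r2 m[B→φ8] = [T, T, F]
r2 m[B→φ9] = [T, T, T]
r2 m[E→φ2] = [T, T, T]
r2 m[E→φ3] = [T, F, T]
r2 m[G→φ4] = [T, T, T]
r2 m[G→φ7] = [F, T, T]
r2 m[G→φ10] = [F, T, T]
r2 m[S→φ0] = [T, T, T]
r2 m[S→φ5] = [T, T, T]
r2 m[S→φ10] = [T, T, T]
r3 m[φ0→Q] = [T, T, T]
r3 m[φ0→S] = [F, T, T]
r3 m[φ1→Q] = [T, T, T]
r3 m[φ1→P] = [T, F, F]
r3 m[φ2→Q] = [T, T, F]
r3 m[φ2→E] = [T, F, F]
r3 m[φ3→B] = [T, T, T]
r3 m[φ3→E] = [F, T, T]
r3 m[φ4→Q] = [T, F, T]
r3 m[φ4→G] = [F, F, T]
r3 m[φ5→H] = [T, T, T]
r3 m[φ5→S] = [T, T, T]
r3 m[φ6→Q] = [T, T, T]
r3 m[φ6→B] = [T, T, F]
r3 m[φ7→Q] = [F, F, T]
r3 m[φ7→G] = [T, F, F]
r3 m[φ8→Q] = [T, T, T]
r3 m[φ8→B] = [T, F, T]
r3 m[φ9→P] = [T, T, T]
r3 m[φ9→B] = [T, T, F]
r3 m[φ10→G] = [T, T, T]
r3 m[φ10→S] = [T, T, T]
r3 m[Q→φ0] = [T, F, F]
r3 m[Q→φ1] = [T, F, F]
r3 m[Q→φ2] = [T, F, T]
r3 m[Q→φ4] = [T, T, F]
r3 m[Q→φ6] = [T, F, F]
r3 m[Q→φ7] = [T, F, F]
r3 m[Q→φ8] = [T, F, F]
r3 m[P→φ1] = [T, T, T]
r3 m[P→φ9] = [T, T, F]
r3 m[H→φ5] = [T, T, T]
r3 m[B→φ3] = [T, T, F]
r3 m[B→φ6] = [T, T, F]
r3 m[B→φ8] = [T, T, F]
r3 m[B→φ9] = [T, T, T]
r3 m[E→φ2] = [T, T, T]
r3 m[E→φ3] = [T, F, T]
r3 m[G→φ4] = [T, T, T]
r3 m[G→φ7] = [F, T, T]
r3 m[G→φ10] = [F, T, T]
r3 m[S→φ0] = [T, T, T]
r3 m[S→φ5] = [T, T, T]
r3 m[S→φ10] = [T, T, T]
r4 m[φ0→Q] = [T, T, T]
r4 m[φ0→S] = [F, T, T]
r4 m[φ1→Q] = [T, T, T]
r4 m[φ1→P] = [T, F, F]
r4 m[φ2→Q] = [T, T, F]
r4 m[φ2→E] = [T, F, F]
r4 m[φ3→B] = [T, T, T]
r4 m[φ3→E] = [F, T, T]
r4 m[φ4→Q] = [T, F, T]
r4 m[φ4→G] = [F, F, T]
r4 m[φ5→H] = [T, T, T]
r4 m[φ5→S] = [T, T, T]
r4 m[φ6→Q] = [T, T, T]
r4 m[φ6→B] = [T, T, F]
r4 m[φ7→Q] = [F, F, T]
r4 m[φ7→G] = [T, F, F]
r4 m[φ8→Q] = [T, T, T]
r4 m[φ8→B] = [T, F, T]
r4 m[φ9→P] = [T, T, T]
r4 m[φ9→B] = [T, T, F]
r4 m[φ10→G] = [T, T, T]
r4 m[φ10→S] = [T, T, T]
r4 m[Q→φ0] = [F, F, F]
r4 m[Q→φ1] = [F, F, F]
r4 m[Q→φ2] = [F, F, T]
r4 m[Q→φ4] = [F, F, F]
r4 m[Q→φ6] = [F, F, F]
r4 m[Q→φ7] = [T, F, F]
r4 m[Q→φ8] = [F, F, F]
r4 m[P→φ1] = [T, T, T]
r4 m[P→φ9] = [T, F, F]
r4 m[H→φ5] = [T, T, T]
r4 m[B→φ3] = [T, F, F]
r4 m[B→φ6] = [T, F, F]
r4 m[B→φ8] = [T, T, F]
r4 m[B→φ9] = [T, F, F]
r4 m[E→φ2] = [F, T, T]
r4 m[E→φ3] = [T, F, F]
r4 m[G→φ4] = [T, F, F]
r4 m[G→φ7] = [F, F, T]
r4 m[G→φ10] = [F, F, F]
r4 m[S→φ0] = [T, T, T]
r4 m[S→φ5] = [F, T, T]
r4 m[S→φ10] = [F, T, T]
r5 m[φ0→Q] = [T, T, T]
r5 m[φ0→S] = [F, F, F]
r5 m[φ1→Q] = [T, T, T]
r5 m[φ1→P] = [F, F, F]
r5 m[φ2→Q] = [F, T, F]
r5 m[φ2→E] = [F, F, F]
r5 m[φ3→B] = [F, F, T]
r5 m[φ3→E] = [F, T, T]
r5 m[φ4→Q] = [F, F, F]
r5 m[φ4→G] = [F, F, F]
r5 m[φ5→H] = [T, T, F]
r5 m[φ5→S] = [T, T, T]
r5 m[φ6→Q] = [T, F, T]
r5 m[φ6→B] = [F, F, F]
r5 m[φ7→Q] = [F, F, T]
r5 m[φ7→G] = [T, F, F]
r5 m[φ8→Q] = [T, T, T]
r5 m[φ8→B] = [F, F, F]
r5 m[φ9→P] = [F, T, T]
r5 m[φ9→B] = [F, T, F]
r5 m[φ10→G] = [T, T, T]
r5 m[φ10→S] = [F, F, F]
r5 m[Q→φ0] = [F, F, F]
r5 m[Q→φ1] = [F, F, F]
r5 m[Q→φ2] = [F, F, T]
r5 m[Q→φ4] = [F, F, F]
r5 m[Q→φ6] = [F, F, F]
r5 m[Q→φ7] = [T, F, F]
r5 m[Q→φ8] = [F, F, F]
r5 m[P→φ1] = [T, T, T]
r5 m[P→φ9] = [T, F, F]
r5 m[H→φ5] = [T, T, T]
r5 m[B→φ3] = [T, F, F]
r5 m[B→φ6] = [T, F, F]
r5 m[B→φ8] = [T, T, F]
r5 m[B→φ9] = [T, F, F]
r5 m[E→φ2] = [F, T, T]
r5 m[E→φ3] = [T, F, F]
r5 m[G→φ4] = [T, F, F]
r5 m[G→φ7] = [F, F, T]
r5 m[G→φ10] = [F, F, F]
r5 m[S→φ0] = [T, T, T]
r5 m[S→φ5] = [F, T, T]
r5 m[S→φ10] = [F, T, T]
no fixed point within 5 rounds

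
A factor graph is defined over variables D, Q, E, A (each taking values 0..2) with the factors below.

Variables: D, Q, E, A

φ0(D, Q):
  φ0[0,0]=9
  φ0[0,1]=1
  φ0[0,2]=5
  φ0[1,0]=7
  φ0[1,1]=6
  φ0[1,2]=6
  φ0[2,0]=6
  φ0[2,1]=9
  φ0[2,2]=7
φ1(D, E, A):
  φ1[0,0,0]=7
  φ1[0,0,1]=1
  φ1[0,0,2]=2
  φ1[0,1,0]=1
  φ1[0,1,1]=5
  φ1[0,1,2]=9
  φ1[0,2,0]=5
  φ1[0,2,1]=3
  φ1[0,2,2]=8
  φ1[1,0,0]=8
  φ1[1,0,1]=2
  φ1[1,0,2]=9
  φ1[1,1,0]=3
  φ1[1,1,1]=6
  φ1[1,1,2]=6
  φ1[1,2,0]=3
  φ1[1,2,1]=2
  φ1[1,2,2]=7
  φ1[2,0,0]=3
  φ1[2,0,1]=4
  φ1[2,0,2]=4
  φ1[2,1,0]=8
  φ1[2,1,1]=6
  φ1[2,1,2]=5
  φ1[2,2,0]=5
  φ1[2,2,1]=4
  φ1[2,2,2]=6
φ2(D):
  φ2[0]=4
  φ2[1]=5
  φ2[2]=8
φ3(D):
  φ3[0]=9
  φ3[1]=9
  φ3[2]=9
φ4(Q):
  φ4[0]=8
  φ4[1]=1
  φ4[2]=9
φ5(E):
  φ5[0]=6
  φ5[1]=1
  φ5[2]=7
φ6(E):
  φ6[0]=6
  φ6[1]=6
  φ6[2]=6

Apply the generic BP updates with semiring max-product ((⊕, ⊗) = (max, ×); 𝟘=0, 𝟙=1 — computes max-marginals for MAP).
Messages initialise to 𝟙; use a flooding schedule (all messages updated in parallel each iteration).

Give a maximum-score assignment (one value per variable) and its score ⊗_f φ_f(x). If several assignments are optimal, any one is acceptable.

init: all messages = 𝟙 over 3 values
r1 m[φ0→D] = [9, 7, 9]
r1 m[φ0→Q] = [9, 9, 7]
r1 m[φ1→D] = [9, 9, 8]
r1 m[φ1→E] = [9, 9, 8]
r1 m[φ1→A] = [8, 6, 9]
r1 m[φ2→D] = [4, 5, 8]
r1 m[φ3→D] = [9, 9, 9]
r1 m[φ4→Q] = [8, 1, 9]
r1 m[φ5→E] = [6, 1, 7]
r1 m[φ6→E] = [6, 6, 6]
r1 m[D→φ0] = [1, 1, 1]
r1 m[D→φ1] = [1, 1, 1]
r1 m[D→φ2] = [1, 1, 1]
r1 m[D→φ3] = [1, 1, 1]
r1 m[Q→φ0] = [1, 1, 1]
r1 m[Q→φ4] = [1, 1, 1]
r1 m[E→φ1] = [1, 1, 1]
r1 m[E→φ5] = [1, 1, 1]
r1 m[E→φ6] = [1, 1, 1]
r1 m[A→φ1] = [1, 1, 1]
r2 m[φ0→D] = [9, 7, 9]
r2 m[φ0→Q] = [9, 9, 7]
r2 m[φ1→D] = [9, 9, 8]
r2 m[φ1→E] = [9, 9, 8]
r2 m[φ1→A] = [8, 6, 9]
r2 m[φ2→D] = [4, 5, 8]
r2 m[φ3→D] = [9, 9, 9]
r2 m[φ4→Q] = [8, 1, 9]
r2 m[φ5→E] = [6, 1, 7]
r2 m[φ6→E] = [6, 6, 6]
r2 m[D→φ0] = [324, 405, 576]
r2 m[D→φ1] = [324, 315, 648]
r2 m[D→φ2] = [729, 567, 648]
r2 m[D→φ3] = [324, 315, 576]
r2 m[Q→φ0] = [8, 1, 9]
r2 m[Q→φ4] = [9, 9, 7]
r2 m[E→φ1] = [36, 6, 42]
r2 m[E→φ5] = [54, 54, 48]
r2 m[E→φ6] = [54, 9, 56]
r2 m[A→φ1] = [1, 1, 1]
r3 m[φ0→D] = [72, 56, 63]
r3 m[φ0→Q] = [3456, 5184, 4032]
r3 m[φ1→D] = [336, 324, 252]
r3 m[φ1→E] = [2835, 5184, 3888]
r3 m[φ1→A] = [136080, 108864, 163296]
r3 m[φ2→D] = [4, 5, 8]
r3 m[φ3→D] = [9, 9, 9]
r3 m[φ4→Q] = [8, 1, 9]
r3 m[φ5→E] = [6, 1, 7]
r3 m[φ6→E] = [6, 6, 6]
r3 m[D→φ0] = [324, 405, 576]
r3 m[D→φ1] = [324, 315, 648]
r3 m[D→φ2] = [729, 567, 648]
r3 m[D→φ3] = [324, 315, 576]
r3 m[Q→φ0] = [8, 1, 9]
r3 m[Q→φ4] = [9, 9, 7]
r3 m[E→φ1] = [36, 6, 42]
r3 m[E→φ5] = [54, 54, 48]
r3 m[E→φ6] = [54, 9, 56]
r3 m[A→φ1] = [1, 1, 1]
r4 m[φ0→D] = [72, 56, 63]
r4 m[φ0→Q] = [3456, 5184, 4032]
r4 m[φ1→D] = [336, 324, 252]
r4 m[φ1→E] = [2835, 5184, 3888]
r4 m[φ1→A] = [136080, 108864, 163296]
r4 m[φ2→D] = [4, 5, 8]
r4 m[φ3→D] = [9, 9, 9]
r4 m[φ4→Q] = [8, 1, 9]
r4 m[φ5→E] = [6, 1, 7]
r4 m[φ6→E] = [6, 6, 6]
r4 m[D→φ0] = [12096, 14580, 18144]
r4 m[D→φ1] = [2592, 2520, 4536]
r4 m[D→φ2] = [217728, 163296, 142884]
r4 m[D→φ3] = [96768, 90720, 127008]
r4 m[Q→φ0] = [8, 1, 9]
r4 m[Q→φ4] = [3456, 5184, 4032]
r4 m[E→φ1] = [36, 6, 42]
r4 m[E→φ5] = [17010, 31104, 23328]
r4 m[E→φ6] = [17010, 5184, 27216]
r4 m[A→φ1] = [1, 1, 1]
r5 m[φ0→D] = [72, 56, 63]
r5 m[φ0→Q] = [108864, 163296, 127008]
r5 m[φ1→D] = [336, 324, 252]
r5 m[φ1→E] = [22680, 36288, 27216]
r5 m[φ1→A] = [952560, 762048, 1143072]
r5 m[φ2→D] = [4, 5, 8]
r5 m[φ3→D] = [9, 9, 9]
r5 m[φ4→Q] = [8, 1, 9]
r5 m[φ5→E] = [6, 1, 7]
r5 m[φ6→E] = [6, 6, 6]
r5 m[D→φ0] = [12096, 14580, 18144]
r5 m[D→φ1] = [2592, 2520, 4536]
r5 m[D→φ2] = [217728, 163296, 142884]
r5 m[D→φ3] = [96768, 90720, 127008]
r5 m[Q→φ0] = [8, 1, 9]
r5 m[Q→φ4] = [3456, 5184, 4032]
r5 m[E→φ1] = [36, 6, 42]
r5 m[E→φ5] = [17010, 31104, 23328]
r5 m[E→φ6] = [17010, 5184, 27216]
r5 m[A→φ1] = [1, 1, 1]
r6 m[φ0→D] = [72, 56, 63]
r6 m[φ0→Q] = [108864, 163296, 127008]
r6 m[φ1→D] = [336, 324, 252]
r6 m[φ1→E] = [22680, 36288, 27216]
r6 m[φ1→A] = [952560, 762048, 1143072]
r6 m[φ2→D] = [4, 5, 8]
r6 m[φ3→D] = [9, 9, 9]
r6 m[φ4→Q] = [8, 1, 9]
r6 m[φ5→E] = [6, 1, 7]
r6 m[φ6→E] = [6, 6, 6]
r6 m[D→φ0] = [12096, 14580, 18144]
r6 m[D→φ1] = [2592, 2520, 4536]
r6 m[D→φ2] = [217728, 163296, 142884]
r6 m[D→φ3] = [96768, 90720, 127008]
r6 m[Q→φ0] = [8, 1, 9]
r6 m[Q→φ4] = [108864, 163296, 127008]
r6 m[E→φ1] = [36, 6, 42]
r6 m[E→φ5] = [136080, 217728, 163296]
r6 m[E→φ6] = [136080, 36288, 190512]
r6 m[A→φ1] = [1, 1, 1]
r7 m[φ0→D] = [72, 56, 63]
r7 m[φ0→Q] = [108864, 163296, 127008]
r7 m[φ1→D] = [336, 324, 252]
r7 m[φ1→E] = [22680, 36288, 27216]
r7 m[φ1→A] = [952560, 762048, 1143072]
r7 m[φ2→D] = [4, 5, 8]
r7 m[φ3→D] = [9, 9, 9]
r7 m[φ4→Q] = [8, 1, 9]
r7 m[φ5→E] = [6, 1, 7]
r7 m[φ6→E] = [6, 6, 6]
r7 m[D→φ0] = [12096, 14580, 18144]
r7 m[D→φ1] = [2592, 2520, 4536]
r7 m[D→φ2] = [217728, 163296, 142884]
r7 m[D→φ3] = [96768, 90720, 127008]
r7 m[Q→φ0] = [8, 1, 9]
r7 m[Q→φ4] = [108864, 163296, 127008]
r7 m[E→φ1] = [36, 6, 42]
r7 m[E→φ5] = [136080, 217728, 163296]
r7 m[E→φ6] = [136080, 36288, 190512]
r7 m[A→φ1] = [1, 1, 1]
fixed point reached at round 7
traceback from D: (D=2, Q=2, E=2, A=2), score=1143072

assignment: (D=2, Q=2, E=2, A=2); score = 1143072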